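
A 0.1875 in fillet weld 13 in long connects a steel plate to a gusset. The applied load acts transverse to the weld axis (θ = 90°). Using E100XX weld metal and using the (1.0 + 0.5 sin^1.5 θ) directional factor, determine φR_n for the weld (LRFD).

φR_n ≈ 116 kips

E100XX → F_EXX = 100 ksi.
t_e = 0.707 × 0.1875 = 0.1326 in; A_we = 0.1326 × 13 = 1.723 in².
Directional factor: 1.0 + 0.5 sin^1.5(90°) = 1.5.
F_nw = 0.6 × 100 × 1.5 = 90 ksi.
φR_n = 0.75 × 90 × 1.723 = 116.3 kips.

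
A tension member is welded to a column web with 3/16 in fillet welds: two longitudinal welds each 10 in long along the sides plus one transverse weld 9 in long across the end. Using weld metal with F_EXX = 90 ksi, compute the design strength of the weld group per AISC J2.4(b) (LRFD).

t_e = 0.707 × 0.1875 = 0.1326 in.
R_nwl = 0.6 × 90 × 0.1326 × 20 = 143.2 kip (longitudinal, 2 welds).
R_nwt = 0.6 × 90 × 0.1326 × 9 = 64.43 kip (transverse, base value).
(i) R_nwl + R_nwt = 207.6 kip; (ii) 0.85 R_nwl + 1.5 R_nwt = 218.3 kip.
R_n = max = 218.3 kip [governs: (ii)]; φR_n = 163.7 kip.

φR_n ≈ 164 kip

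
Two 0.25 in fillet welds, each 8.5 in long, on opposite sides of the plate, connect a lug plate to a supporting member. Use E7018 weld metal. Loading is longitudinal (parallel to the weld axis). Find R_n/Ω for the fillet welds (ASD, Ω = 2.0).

E70XX → F_EXX = 70 ksi.
Effective throat t_e = 0.707 × 0.25 = 0.1767 in.
Total length L = 17 in; A_we = 0.1767 × 17 = 3.005 in².
F_nw = 0.6 F_EXX = 0.6 × 70 = 42 ksi.
R_n = 42 × 3.005 = 126.2 kips; R_n/Ω = 126.2/2.0 = 63.1 kips.

R_n/Ω ≈ 63.1 kips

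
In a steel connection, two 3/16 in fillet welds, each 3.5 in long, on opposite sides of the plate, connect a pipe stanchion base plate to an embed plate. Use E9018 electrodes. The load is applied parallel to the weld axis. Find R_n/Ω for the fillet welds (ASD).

R_n/Ω ≈ 25.1 kip

E90XX → F_EXX = 90 ksi.
Effective throat t_e = 0.707 × 0.1875 = 0.1326 in.
Total length L = 7 in; A_we = 0.1326 × 7 = 0.9279 in².
F_nw = 0.6 F_EXX = 0.6 × 90 = 54 ksi.
R_n = 54 × 0.9279 = 50.11 kip; R_n/Ω = 50.11/2.0 = 25.05 kip.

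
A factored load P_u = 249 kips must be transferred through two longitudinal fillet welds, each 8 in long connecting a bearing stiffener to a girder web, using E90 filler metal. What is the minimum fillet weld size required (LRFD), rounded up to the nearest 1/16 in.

w = 9/16 in

E90XX → F_EXX = 90 ksi.
Total weld length L = 16 in.
Required throat t_e = P_u / (φ × 0.6 F_EXX × L) = 249 / (0.75 × 0.6 × 90 × 16) = 0.3843 in.
Required leg w = t_e / 0.707 = 0.5435 in → use 9/16 in.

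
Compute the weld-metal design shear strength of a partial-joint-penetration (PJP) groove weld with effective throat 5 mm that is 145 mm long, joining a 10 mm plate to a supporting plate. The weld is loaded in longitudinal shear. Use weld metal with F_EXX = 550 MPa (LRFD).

φR_n ≈ 179 kN

Effective throat (given) t_e = 5 mm.
A_we = 5 × 145 = 725 mm².
F_nw = 0.6 F_EXX = 330 MPa.
φR_n = 0.75 × 330 × 725 × 10⁻³ = 179.4 kN.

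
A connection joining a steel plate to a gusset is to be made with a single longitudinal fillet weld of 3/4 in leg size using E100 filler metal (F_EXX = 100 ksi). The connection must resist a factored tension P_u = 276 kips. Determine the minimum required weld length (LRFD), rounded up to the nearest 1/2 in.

Throat t_e = 0.707 × 0.75 = 0.5302 in.
φr_n = 0.75 × 0.6 × 100 × 0.5302 = 23.86 kips/in.
L_req = P_u / φr_n = 276 / 23.86 = 11.57 in total.
Round up → use L = 12 in.

L = 12 in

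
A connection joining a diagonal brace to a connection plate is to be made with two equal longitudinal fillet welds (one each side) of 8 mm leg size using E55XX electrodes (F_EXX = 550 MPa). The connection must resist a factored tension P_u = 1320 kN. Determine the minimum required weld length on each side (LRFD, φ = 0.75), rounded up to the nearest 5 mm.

Throat t_e = 0.707 × 8 = 5.656 mm.
φr_n = 0.75 × 0.6 × 550 × 5.656 × 10⁻³ = 1.4 kN/mm.
L_req = P_u / φr_n = 1320 / 1.4 = 943 mm total.
Per side: 943 / 2 = 471.5 mm.
Round up → use L = 475 mm on each side.

L = 475 mm on each side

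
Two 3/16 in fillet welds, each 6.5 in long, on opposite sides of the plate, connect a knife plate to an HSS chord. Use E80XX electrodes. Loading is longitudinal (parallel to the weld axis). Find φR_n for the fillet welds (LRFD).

E80XX → F_EXX = 80 ksi.
Effective throat t_e = 0.707 × 0.1875 = 0.1326 in.
Total length L = 13 in; A_we = 0.1326 × 13 = 1.723 in².
F_nw = 0.6 F_EXX = 0.6 × 80 = 48 ksi.
φR_n = 0.75 × 48 × 1.723 = 62.04 kip.

φR_n ≈ 62 kip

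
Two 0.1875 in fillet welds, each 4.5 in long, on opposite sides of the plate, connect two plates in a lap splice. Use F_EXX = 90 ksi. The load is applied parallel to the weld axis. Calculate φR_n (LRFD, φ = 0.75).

φR_n ≈ 48.3 kips

Effective throat t_e = 0.707 × 0.1875 = 0.1326 in.
Total length L = 9 in; A_we = 0.1326 × 9 = 1.193 in².
F_nw = 0.6 F_EXX = 0.6 × 90 = 54 ksi.
φR_n = 0.75 × 54 × 1.193 = 48.32 kips.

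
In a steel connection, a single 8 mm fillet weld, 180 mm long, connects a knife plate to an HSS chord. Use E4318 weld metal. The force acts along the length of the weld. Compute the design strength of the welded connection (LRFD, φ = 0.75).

φR_n ≈ 197 kN

E43XX → F_EXX = 430 MPa.
Effective throat t_e = 0.707 × 8 = 5.656 mm.
Total length L = 180 mm; A_we = 5.656 × 180 = 1018 mm².
F_nw = 0.6 F_EXX = 0.6 × 430 = 258 MPa.
φR_n = 0.75 × 258 × 1018 × 10⁻³ = 197 kN.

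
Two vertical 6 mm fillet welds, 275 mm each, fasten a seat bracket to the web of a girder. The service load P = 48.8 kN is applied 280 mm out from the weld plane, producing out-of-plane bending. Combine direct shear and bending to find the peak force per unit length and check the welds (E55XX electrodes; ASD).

E55XX → F_EXX = 550 MPa.
L_w = 2 × 275 = 550 mm; section modulus (unit throat) S = 2 × L²/6 = 25210 mm².
Direct shear f_v = P/L_w = 48.8×10³/550 = 88.73 N/mm.
Moment M = P × e = 48.8×10³ × 280 = 13664000 N·mm; bending f_b = M/S = 542 N/mm.
f_max = √(f_v² + f_b²) = √(88.73² + 542²) = 549.3 N/mm.
r_n/Ω = (1/2.0) × 0.6 × 550 × (0.707 × 6) = 699.9 N/mm → adequate.

f_max ≈ 549 N/mm; adequate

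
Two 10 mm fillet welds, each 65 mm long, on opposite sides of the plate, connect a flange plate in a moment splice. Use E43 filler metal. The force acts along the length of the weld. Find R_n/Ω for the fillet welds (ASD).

E43XX → F_EXX = 430 MPa.
Effective throat t_e = 0.707 × 10 = 7.07 mm.
Total length L = 130 mm; A_we = 7.07 × 130 = 919.1 mm².
F_nw = 0.6 F_EXX = 0.6 × 430 = 258 MPa.
R_n = 258 × 919.1 × 10⁻³ = 237.1 kN; R_n/Ω = 237.1/2.0 = 118.6 kN.

R_n/Ω ≈ 119 kN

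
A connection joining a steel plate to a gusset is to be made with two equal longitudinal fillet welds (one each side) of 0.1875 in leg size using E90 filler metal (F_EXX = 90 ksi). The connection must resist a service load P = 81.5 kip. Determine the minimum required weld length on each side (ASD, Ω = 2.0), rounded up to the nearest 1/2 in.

Throat t_e = 0.707 × 0.1875 = 0.1326 in.
r_n/Ω = (0.6 × 90 × 0.1326) / 2.0 = 3.579 kip/in.
L_req = P / (r_n/Ω) = 81.5 / 3.579 = 22.77 in total.
Per side: 22.77 / 2 = 11.39 in.
Round up → use L = 11.5 in on each side.

L = 11.5 in on each side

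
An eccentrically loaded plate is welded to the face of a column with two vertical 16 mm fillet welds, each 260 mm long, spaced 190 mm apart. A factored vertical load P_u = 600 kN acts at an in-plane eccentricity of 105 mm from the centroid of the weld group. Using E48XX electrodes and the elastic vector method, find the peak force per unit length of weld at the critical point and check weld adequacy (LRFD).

E48XX → F_EXX = 480 MPa.
Total weld length L_w = 520 mm. Treat welds as unit-width lines.
Polar moment about centroid: J = 2[d³/12 + d(b/2)²] = 2[260³/12 + 260×95²] = 7622000 mm³.
Direct shear f_v = P/L_w = 600×10³ / 520 = 1154 N/mm (vertical).
Torsion M = P·e = 600×10³ × 105 = 63000000 N·mm.
Critical point at (x, y) = (95, 130) from centroid. f_tx = M·y/J = 1074 N/mm; f_ty = M·x/J = 785.2 N/mm.
Resultant f_max = √[f_tx² + (f_v + f_ty)²] = √[1074² + (1154 + 785.2)²] = 2217 N/mm.
Capacity per unit length: φr_n = 0.75 × 0.6 × 480 × (0.707 × 16) = 2443 N/mm.
2217 ≤ 2443 → adequate.

f_max ≈ 2220 N/mm; adequate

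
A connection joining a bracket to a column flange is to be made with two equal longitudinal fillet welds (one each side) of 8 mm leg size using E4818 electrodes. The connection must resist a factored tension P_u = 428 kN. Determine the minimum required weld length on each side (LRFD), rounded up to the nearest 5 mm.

L = 180 mm on each side

E48XX → F_EXX = 480 MPa.
Throat t_e = 0.707 × 8 = 5.656 mm.
φr_n = 0.75 × 0.6 × 480 × 5.656 × 10⁻³ = 1.222 kN/mm.
L_req = P_u / φr_n = 428 / 1.222 = 350.3 mm total.
Per side: 350.3 / 2 = 175.2 mm.
Round up → use L = 180 mm on each side.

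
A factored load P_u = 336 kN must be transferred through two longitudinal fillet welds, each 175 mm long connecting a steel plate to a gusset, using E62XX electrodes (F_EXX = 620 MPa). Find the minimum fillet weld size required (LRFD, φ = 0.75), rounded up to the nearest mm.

Total weld length L = 350 mm.
Required throat t_e = P_u / (φ × 0.6 F_EXX × L) = 336 / (0.75 × 0.6 × 620 × 350 × 10⁻³) = 3.441 mm.
Required leg w = t_e / 0.707 = 4.867 mm → use 5 mm.

w = 5 mm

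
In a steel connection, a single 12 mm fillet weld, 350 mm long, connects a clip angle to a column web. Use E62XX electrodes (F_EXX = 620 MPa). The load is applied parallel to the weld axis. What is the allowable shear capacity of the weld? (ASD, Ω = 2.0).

R_n/Ω ≈ 552 kN

Effective throat t_e = 0.707 × 12 = 8.484 mm.
Total length L = 350 mm; A_we = 8.484 × 350 = 2969 mm².
F_nw = 0.6 F_EXX = 0.6 × 620 = 372 MPa.
R_n = 372 × 2969 × 10⁻³ = 1105 kN; R_n/Ω = 1105/2.0 = 552.3 kN.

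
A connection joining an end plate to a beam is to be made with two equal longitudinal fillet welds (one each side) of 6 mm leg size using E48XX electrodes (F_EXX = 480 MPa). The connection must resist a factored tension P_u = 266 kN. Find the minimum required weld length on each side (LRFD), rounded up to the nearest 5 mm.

Throat t_e = 0.707 × 6 = 4.242 mm.
φr_n = 0.75 × 0.6 × 480 × 4.242 × 10⁻³ = 0.9163 kN/mm.
L_req = P_u / φr_n = 266 / 0.9163 = 290.3 mm total.
Per side: 290.3 / 2 = 145.2 mm.
Round up → use L = 150 mm on each side.

L = 150 mm on each side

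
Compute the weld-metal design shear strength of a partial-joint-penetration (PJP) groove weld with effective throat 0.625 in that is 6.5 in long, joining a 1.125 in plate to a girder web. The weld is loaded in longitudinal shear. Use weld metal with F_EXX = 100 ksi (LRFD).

φR_n ≈ 183 kips

Effective throat (given) t_e = 0.625 in.
A_we = 0.625 × 6.5 = 4.062 in².
F_nw = 0.6 F_EXX = 60 ksi.
φR_n = 0.75 × 60 × 4.062 = 182.8 kips.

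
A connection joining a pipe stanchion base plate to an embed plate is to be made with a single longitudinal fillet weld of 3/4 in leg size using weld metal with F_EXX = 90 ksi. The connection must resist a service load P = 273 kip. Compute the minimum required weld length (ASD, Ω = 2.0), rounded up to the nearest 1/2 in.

L = 19.5 in

Throat t_e = 0.707 × 0.75 = 0.5302 in.
r_n/Ω = (0.6 × 90 × 0.5302) / 2.0 = 14.32 kip/in.
L_req = P / (r_n/Ω) = 273 / 14.32 = 19.07 in total.
Round up → use L = 19.5 in.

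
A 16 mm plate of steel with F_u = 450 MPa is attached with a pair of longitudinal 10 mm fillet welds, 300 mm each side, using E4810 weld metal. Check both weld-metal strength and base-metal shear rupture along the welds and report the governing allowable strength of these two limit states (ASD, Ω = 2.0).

R_n/Ω ≈ 611 kN (weld metal governs)

E48XX → F_EXX = 480 MPa.
t_e = 0.707 × 10 = 7.07 mm; L = 600 mm.
Weld metal: R_n/Ω = (1/2.0) × 0.6 × 480 × 7.07 × 600 × 10⁻³ = 610.8 kN.
Base metal (shear rupture): R_n/Ω = (1/2.0) × 0.6 × 450 × 16 × 600 × 10⁻³ = 1296 kN.
Governing: weld metal.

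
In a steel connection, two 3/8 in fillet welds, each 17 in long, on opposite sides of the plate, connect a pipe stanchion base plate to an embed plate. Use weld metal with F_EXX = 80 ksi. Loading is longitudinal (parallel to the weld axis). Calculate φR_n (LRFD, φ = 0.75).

Effective throat t_e = 0.707 × 0.375 = 0.2651 in.
Total length L = 34 in; A_we = 0.2651 × 34 = 9.014 in².
F_nw = 0.6 F_EXX = 0.6 × 80 = 48 ksi.
φR_n = 0.75 × 48 × 9.014 = 324.5 kips.

φR_n ≈ 325 kips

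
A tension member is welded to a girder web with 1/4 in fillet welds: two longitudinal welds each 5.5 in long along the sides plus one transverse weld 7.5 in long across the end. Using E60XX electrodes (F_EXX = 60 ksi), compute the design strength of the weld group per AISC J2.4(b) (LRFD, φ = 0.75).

t_e = 0.707 × 0.25 = 0.1767 in.
R_nwl = 0.6 × 60 × 0.1767 × 11 = 69.99 kips (longitudinal, 2 welds).
R_nwt = 0.6 × 60 × 0.1767 × 7.5 = 47.72 kips (transverse, base value).
(i) R_nwl + R_nwt = 117.7 kips; (ii) 0.85 R_nwl + 1.5 R_nwt = 131.1 kips.
R_n = max = 131.1 kips [governs: (ii)]; φR_n = 98.31 kips.

φR_n ≈ 98.3 kips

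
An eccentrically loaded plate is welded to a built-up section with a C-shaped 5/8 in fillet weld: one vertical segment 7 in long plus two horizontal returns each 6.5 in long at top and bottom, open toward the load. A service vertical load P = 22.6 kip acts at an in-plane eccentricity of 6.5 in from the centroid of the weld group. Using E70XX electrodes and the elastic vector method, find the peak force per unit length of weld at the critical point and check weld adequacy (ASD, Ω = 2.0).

f_max ≈ 3.88 kip/in; adequate

E70XX → F_EXX = 70 ksi.
Total weld length L_w = 20 in. Treat welds as unit-width lines.
Centroid: x̄ = 2×6.5×3.25 / 20 = 2.112 in from the vertical weld.
Polar moment about centroid: J = I_x + I_y = [7³/12 + 2×6.5×3.5²] + [7×2.112² + 2(6.5³/12 + 6.5×1.138²)] = 281.7 in³.
Direct shear f_v = P/L_w = 22.6 / 20 = 1.13 kip/in (vertical).
Torsion M = P·e = 22.6 × 6.5 = 146.9 kip·in.
Critical point at (x, y) = (4.388, 3.5) from centroid. f_tx = M·y/J = 1.825 kip/in; f_ty = M·x/J = 2.288 kip/in.
Resultant f_max = √[f_tx² + (f_v + f_ty)²] = √[1.825² + (1.13 + 2.288)²] = 3.875 kip/in.
Capacity per unit length: r_n/Ω = (1/2.0) × 0.6 × 70 × (0.707 × 0.625) = 9.279 kip/in.
3.875 ≤ 9.279 → adequate.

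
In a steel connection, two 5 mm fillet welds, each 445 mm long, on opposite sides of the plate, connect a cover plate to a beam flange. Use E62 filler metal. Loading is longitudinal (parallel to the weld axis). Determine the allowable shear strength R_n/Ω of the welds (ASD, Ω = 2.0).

R_n/Ω ≈ 585 kN

E62XX → F_EXX = 620 MPa.
Effective throat t_e = 0.707 × 5 = 3.535 mm.
Total length L = 890 mm; A_we = 3.535 × 890 = 3146 mm².
F_nw = 0.6 F_EXX = 0.6 × 620 = 372 MPa.
R_n = 372 × 3146 × 10⁻³ = 1170 kN; R_n/Ω = 1170/2.0 = 585.2 kN.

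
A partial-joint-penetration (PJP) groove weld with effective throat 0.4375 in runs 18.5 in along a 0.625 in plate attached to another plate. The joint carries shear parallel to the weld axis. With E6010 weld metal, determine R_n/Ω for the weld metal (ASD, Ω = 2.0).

R_n/Ω ≈ 146 kip

E60XX → F_EXX = 60 ksi.
Effective throat (given) t_e = 0.4375 in.
A_we = 0.4375 × 18.5 = 8.094 in².
F_nw = 0.6 F_EXX = 36 ksi.
R_n/Ω = (36 × 8.094) / 2.0 = 145.7 kip.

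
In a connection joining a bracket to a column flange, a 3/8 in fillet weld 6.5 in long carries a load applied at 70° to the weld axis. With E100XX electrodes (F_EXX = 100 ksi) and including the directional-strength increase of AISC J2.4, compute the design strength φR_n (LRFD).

t_e = 0.707 × 0.375 = 0.2651 in; A_we = 0.2651 × 6.5 = 1.723 in².
Directional factor: 1.0 + 0.5 sin^1.5(70°) = 1.455.
F_nw = 0.6 × 100 × 1.455 = 87.33 ksi.
φR_n = 0.75 × 87.33 × 1.723 = 112.9 kip.

φR_n ≈ 113 kip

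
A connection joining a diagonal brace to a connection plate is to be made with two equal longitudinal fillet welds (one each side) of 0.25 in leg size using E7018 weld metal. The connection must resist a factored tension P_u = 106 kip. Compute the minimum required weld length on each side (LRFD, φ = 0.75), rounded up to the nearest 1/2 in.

L = 10 in on each side

E70XX → F_EXX = 70 ksi.
Throat t_e = 0.707 × 0.25 = 0.1767 in.
φr_n = 0.75 × 0.6 × 70 × 0.1767 = 5.568 kip/in.
L_req = P_u / φr_n = 106 / 5.568 = 19.04 in total.
Per side: 19.04 / 2 = 9.519 in.
Round up → use L = 10 in on each side.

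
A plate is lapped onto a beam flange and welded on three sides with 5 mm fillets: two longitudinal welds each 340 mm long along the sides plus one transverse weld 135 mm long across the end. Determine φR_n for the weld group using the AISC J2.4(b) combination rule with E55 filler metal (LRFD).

φR_n ≈ 713 kN

E55XX → F_EXX = 550 MPa.
t_e = 0.707 × 5 = 3.535 mm.
R_nwl = 0.6 × 550 × 3.535 × 680 × 10⁻³ = 793.3 kN (longitudinal, 2 welds).
R_nwt = 0.6 × 550 × 3.535 × 135 × 10⁻³ = 157.5 kN (transverse, base value).
(i) R_nwl + R_nwt = 950.7 kN; (ii) 0.85 R_nwl + 1.5 R_nwt = 910.5 kN.
R_n = max = 950.7 kN [governs: (i)]; φR_n = 713.1 kN.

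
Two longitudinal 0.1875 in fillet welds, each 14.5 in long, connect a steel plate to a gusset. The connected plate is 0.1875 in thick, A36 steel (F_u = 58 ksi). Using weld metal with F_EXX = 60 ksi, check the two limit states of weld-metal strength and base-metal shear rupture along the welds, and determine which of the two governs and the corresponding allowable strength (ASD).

R_n/Ω ≈ 69.2 kip (weld metal governs)

t_e = 0.707 × 0.1875 = 0.1326 in; L = 29 in.
Weld metal: R_n/Ω = (1/2.0) × 0.6 × 60 × 0.1326 × 29 = 69.2 kip.
Base metal (shear rupture): R_n/Ω = (1/2.0) × 0.6 × 58 × 0.1875 × 29 = 94.61 kip.
Governing: weld metal.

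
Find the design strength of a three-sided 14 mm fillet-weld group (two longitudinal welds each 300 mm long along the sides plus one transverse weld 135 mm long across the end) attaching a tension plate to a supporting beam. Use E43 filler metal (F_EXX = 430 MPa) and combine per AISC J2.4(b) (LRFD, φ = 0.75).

t_e = 0.707 × 14 = 9.898 mm.
R_nwl = 0.6 × 430 × 9.898 × 600 × 10⁻³ = 1532 kN (longitudinal, 2 welds).
R_nwt = 0.6 × 430 × 9.898 × 135 × 10⁻³ = 344.7 kN (transverse, base value).
(i) R_nwl + R_nwt = 1877 kN; (ii) 0.85 R_nwl + 1.5 R_nwt = 1819 kN.
R_n = max = 1877 kN [governs: (i)]; φR_n = 1408 kN.

φR_n ≈ 1410 kN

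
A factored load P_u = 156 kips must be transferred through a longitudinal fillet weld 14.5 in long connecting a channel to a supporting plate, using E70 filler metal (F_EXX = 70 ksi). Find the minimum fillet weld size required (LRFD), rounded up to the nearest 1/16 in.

w = 1/2 in

Total weld length L = 14.5 in.
Required throat t_e = P_u / (φ × 0.6 F_EXX × L) = 156 / (0.75 × 0.6 × 70 × 14.5) = 0.3415 in.
Required leg w = t_e / 0.707 = 0.4831 in → use 1/2 in.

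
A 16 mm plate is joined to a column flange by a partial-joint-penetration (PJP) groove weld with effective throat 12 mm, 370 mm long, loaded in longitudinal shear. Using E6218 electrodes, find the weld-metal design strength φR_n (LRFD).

φR_n ≈ 1240 kN

E62XX → F_EXX = 620 MPa.
Effective throat (given) t_e = 12 mm.
A_we = 12 × 370 = 4440 mm².
F_nw = 0.6 F_EXX = 372 MPa.
φR_n = 0.75 × 372 × 4440 × 10⁻³ = 1239 kN.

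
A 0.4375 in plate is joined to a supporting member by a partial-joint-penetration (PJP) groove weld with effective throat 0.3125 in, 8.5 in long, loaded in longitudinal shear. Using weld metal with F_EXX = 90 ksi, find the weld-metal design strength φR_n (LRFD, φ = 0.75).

φR_n ≈ 108 kips

Effective throat (given) t_e = 0.3125 in.
A_we = 0.3125 × 8.5 = 2.656 in².
F_nw = 0.6 F_EXX = 54 ksi.
φR_n = 0.75 × 54 × 2.656 = 107.6 kips.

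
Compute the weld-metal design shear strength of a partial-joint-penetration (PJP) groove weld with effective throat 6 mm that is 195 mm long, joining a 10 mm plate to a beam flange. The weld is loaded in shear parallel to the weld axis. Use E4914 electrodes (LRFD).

φR_n ≈ 258 kN

E49XX → F_EXX = 490 MPa.
Effective throat (given) t_e = 6 mm.
A_we = 6 × 195 = 1170 mm².
F_nw = 0.6 F_EXX = 294 MPa.
φR_n = 0.75 × 294 × 1170 × 10⁻³ = 258 kN.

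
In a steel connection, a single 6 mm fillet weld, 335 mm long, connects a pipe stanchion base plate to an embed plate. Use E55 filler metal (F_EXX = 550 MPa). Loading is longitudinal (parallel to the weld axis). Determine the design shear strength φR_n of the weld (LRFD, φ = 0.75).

φR_n ≈ 352 kN

Effective throat t_e = 0.707 × 6 = 4.242 mm.
Total length L = 335 mm; A_we = 4.242 × 335 = 1421 mm².
F_nw = 0.6 F_EXX = 0.6 × 550 = 330 MPa.
φR_n = 0.75 × 330 × 1421 × 10⁻³ = 351.7 kN.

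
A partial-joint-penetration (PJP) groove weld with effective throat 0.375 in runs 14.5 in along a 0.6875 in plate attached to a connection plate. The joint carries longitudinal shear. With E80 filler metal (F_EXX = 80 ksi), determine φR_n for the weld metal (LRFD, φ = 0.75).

Effective throat (given) t_e = 0.375 in.
A_we = 0.375 × 14.5 = 5.438 in².
F_nw = 0.6 F_EXX = 48 ksi.
φR_n = 0.75 × 48 × 5.438 = 195.8 kip.

φR_n ≈ 196 kip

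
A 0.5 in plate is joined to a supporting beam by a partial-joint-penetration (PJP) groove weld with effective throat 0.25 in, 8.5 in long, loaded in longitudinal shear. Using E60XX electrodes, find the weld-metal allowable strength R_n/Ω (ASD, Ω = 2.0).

R_n/Ω ≈ 38.2 kips

E60XX → F_EXX = 60 ksi.
Effective throat (given) t_e = 0.25 in.
A_we = 0.25 × 8.5 = 2.125 in².
F_nw = 0.6 F_EXX = 36 ksi.
R_n/Ω = (36 × 2.125) / 2.0 = 38.25 kips.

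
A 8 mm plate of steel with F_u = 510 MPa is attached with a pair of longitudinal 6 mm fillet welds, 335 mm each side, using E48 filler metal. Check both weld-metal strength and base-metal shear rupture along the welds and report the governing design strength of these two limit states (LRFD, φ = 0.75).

E48XX → F_EXX = 480 MPa.
t_e = 0.707 × 6 = 4.242 mm; L = 670 mm.
Weld metal: φR_n = 0.75 × 0.6 × 480 × 4.242 × 670 × 10⁻³ = 613.9 kN.
Base metal (shear rupture): φR_n = 0.75 × 0.6 × 510 × 8 × 670 × 10⁻³ = 1230 kN.
Governing: weld metal.

φR_n ≈ 614 kN (weld metal governs)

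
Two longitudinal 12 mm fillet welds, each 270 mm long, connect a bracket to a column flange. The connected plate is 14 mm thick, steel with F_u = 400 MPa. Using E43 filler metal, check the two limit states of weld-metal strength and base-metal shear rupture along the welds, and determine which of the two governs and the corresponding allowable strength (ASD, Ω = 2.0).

E43XX → F_EXX = 430 MPa.
t_e = 0.707 × 12 = 8.484 mm; L = 540 mm.
Weld metal: R_n/Ω = (1/2.0) × 0.6 × 430 × 8.484 × 540 × 10⁻³ = 591 kN.
Base metal (shear rupture): R_n/Ω = (1/2.0) × 0.6 × 400 × 14 × 540 × 10⁻³ = 907.2 kN.
Governing: weld metal.

R_n/Ω ≈ 591 kN (weld metal governs)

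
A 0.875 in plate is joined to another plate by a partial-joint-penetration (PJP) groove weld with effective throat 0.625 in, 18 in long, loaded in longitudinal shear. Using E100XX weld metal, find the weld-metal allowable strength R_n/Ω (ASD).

R_n/Ω ≈ 338 kips

E100XX → F_EXX = 100 ksi.
Effective throat (given) t_e = 0.625 in.
A_we = 0.625 × 18 = 11.25 in².
F_nw = 0.6 F_EXX = 60 ksi.
R_n/Ω = (60 × 11.25) / 2.0 = 337.5 kips.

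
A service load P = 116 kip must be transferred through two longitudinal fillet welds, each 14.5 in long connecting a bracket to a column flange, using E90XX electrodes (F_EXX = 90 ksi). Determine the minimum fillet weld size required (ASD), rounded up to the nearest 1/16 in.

Total weld length L = 29 in.
Required throat t_e = P × Ω / (0.6 F_EXX × L) = 116 × 2.0 / (0.6 × 90 × 29) = 0.1481 in.
Required leg w = t_e / 0.707 = 0.2095 in → use 1/4 in.

w = 1/4 in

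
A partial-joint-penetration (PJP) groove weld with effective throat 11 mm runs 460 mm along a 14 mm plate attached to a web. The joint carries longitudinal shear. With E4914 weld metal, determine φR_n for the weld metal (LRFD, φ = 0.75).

φR_n ≈ 1120 kN

E49XX → F_EXX = 490 MPa.
Effective throat (given) t_e = 11 mm.
A_we = 11 × 460 = 5060 mm².
F_nw = 0.6 F_EXX = 294 MPa.
φR_n = 0.75 × 294 × 5060 × 10⁻³ = 1116 kN.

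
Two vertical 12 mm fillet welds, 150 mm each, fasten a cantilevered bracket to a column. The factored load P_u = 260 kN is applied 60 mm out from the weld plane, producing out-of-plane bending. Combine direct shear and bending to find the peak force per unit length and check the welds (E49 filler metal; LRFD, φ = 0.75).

f_max ≈ 2250 N/mm; NOT adequate

E49XX → F_EXX = 490 MPa.
L_w = 2 × 150 = 300 mm; section modulus (unit throat) S = 2 × L²/6 = 7500 mm².
Direct shear f_v = P/L_w = 260×10³/300 = 866.7 N/mm.
Moment M = P × e = 260×10³ × 60 = 15600000 N·mm; bending f_b = M/S = 2080 N/mm.
f_max = √(f_v² + f_b²) = √(866.7² + 2080²) = 2253 N/mm.
φr_n = 0.75 × 0.6 × 490 × (0.707 × 12) = 1871 N/mm → NOT adequate.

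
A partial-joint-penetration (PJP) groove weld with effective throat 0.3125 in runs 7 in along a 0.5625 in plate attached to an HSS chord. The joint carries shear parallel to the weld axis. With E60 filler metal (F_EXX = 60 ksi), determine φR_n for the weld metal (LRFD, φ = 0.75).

Effective throat (given) t_e = 0.3125 in.
A_we = 0.3125 × 7 = 2.188 in².
F_nw = 0.6 F_EXX = 36 ksi.
φR_n = 0.75 × 36 × 2.188 = 59.06 kip.

φR_n ≈ 59.1 kip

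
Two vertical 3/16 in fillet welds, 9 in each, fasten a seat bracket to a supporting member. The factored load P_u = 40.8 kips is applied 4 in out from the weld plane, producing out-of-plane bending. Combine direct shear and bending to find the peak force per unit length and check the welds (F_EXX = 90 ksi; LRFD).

f_max ≈ 6.46 kip/in; NOT adequate

L_w = 2 × 9 = 18 in; section modulus (unit throat) S = 2 × L²/6 = 27 in².
Direct shear f_v = P/L_w = 40.8/18 = 2.267 kip/in.
Moment M = P × e = 40.8 × 4 = 163.2 kip·in; bending f_b = M/S = 6.044 kip/in.
f_max = √(f_v² + f_b²) = √(2.267² + 6.044²) = 6.455 kip/in.
φr_n = 0.75 × 0.6 × 90 × (0.707 × 0.1875) = 5.369 kip/in → NOT adequate.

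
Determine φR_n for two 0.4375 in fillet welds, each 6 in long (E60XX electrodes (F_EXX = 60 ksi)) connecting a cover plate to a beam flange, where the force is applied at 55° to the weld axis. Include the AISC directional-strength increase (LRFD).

t_e = 0.707 × 0.4375 = 0.3093 in; A_we = 0.3093 × 12 = 3.712 in².
Directional factor: 1.0 + 0.5 sin^1.5(55°) = 1.371.
F_nw = 0.6 × 60 × 1.371 = 49.35 ksi.
φR_n = 0.75 × 49.35 × 3.712 = 137.4 kip.

φR_n ≈ 137 kip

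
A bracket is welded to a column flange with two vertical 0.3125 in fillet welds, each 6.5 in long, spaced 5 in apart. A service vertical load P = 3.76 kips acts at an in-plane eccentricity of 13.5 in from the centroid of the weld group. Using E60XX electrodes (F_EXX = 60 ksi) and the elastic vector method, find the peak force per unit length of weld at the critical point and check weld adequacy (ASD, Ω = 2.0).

f_max ≈ 1.83 kip/in; adequate

Total weld length L_w = 13 in. Treat welds as unit-width lines.
Polar moment about centroid: J = 2[d³/12 + d(b/2)²] = 2[6.5³/12 + 6.5×2.5²] = 127 in³.
Direct shear f_v = P/L_w = 3.76 / 13 = 0.2892 kip/in (vertical).
Torsion M = P·e = 3.76 × 13.5 = 50.76 kip·in.
Critical point at (x, y) = (2.5, 3.25) from centroid. f_tx = M·y/J = 1.299 kip/in; f_ty = M·x/J = 0.999 kip/in.
Resultant f_max = √[f_tx² + (f_v + f_ty)²] = √[1.299² + (0.2892 + 0.999)²] = 1.829 kip/in.
Capacity per unit length: r_n/Ω = (1/2.0) × 0.6 × 60 × (0.707 × 0.3125) = 3.977 kip/in.
1.829 ≤ 3.977 → adequate.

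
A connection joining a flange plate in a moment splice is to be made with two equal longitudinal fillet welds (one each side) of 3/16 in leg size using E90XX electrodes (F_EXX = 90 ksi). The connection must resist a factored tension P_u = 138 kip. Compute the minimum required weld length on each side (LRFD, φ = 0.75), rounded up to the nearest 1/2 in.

Throat t_e = 0.707 × 0.1875 = 0.1326 in.
φr_n = 0.75 × 0.6 × 90 × 0.1326 = 5.369 kip/in.
L_req = P_u / φr_n = 138 / 5.369 = 25.7 in total.
Per side: 25.7 / 2 = 12.85 in.
Round up → use L = 13 in on each side.

L = 13 in on each side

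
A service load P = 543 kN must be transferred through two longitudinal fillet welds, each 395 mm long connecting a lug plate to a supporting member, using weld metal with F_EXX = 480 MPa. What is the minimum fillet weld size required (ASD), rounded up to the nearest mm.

Total weld length L = 790 mm.
Required throat t_e = P × Ω / (0.6 F_EXX × L) = 543 × 2.0 / (0.6 × 480 × 790 × 10⁻³) = 4.773 mm.
Required leg w = t_e / 0.707 = 6.751 mm → use 7 mm.

w = 7 mm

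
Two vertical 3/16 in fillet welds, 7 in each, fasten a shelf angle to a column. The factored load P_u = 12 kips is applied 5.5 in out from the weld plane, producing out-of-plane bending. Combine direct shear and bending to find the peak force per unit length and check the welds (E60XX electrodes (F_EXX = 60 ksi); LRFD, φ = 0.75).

f_max ≈ 4.13 kip/in; NOT adequate

L_w = 2 × 7 = 14 in; section modulus (unit throat) S = 2 × L²/6 = 16.33 in².
Direct shear f_v = P/L_w = 12/14 = 0.8571 kip/in.
Moment M = P × e = 12 × 5.5 = 66 kip·in; bending f_b = M/S = 4.041 kip/in.
f_max = √(f_v² + f_b²) = √(0.8571² + 4.041²) = 4.131 kip/in.
φr_n = 0.75 × 0.6 × 60 × (0.707 × 0.1875) = 3.579 kip/in → NOT adequate.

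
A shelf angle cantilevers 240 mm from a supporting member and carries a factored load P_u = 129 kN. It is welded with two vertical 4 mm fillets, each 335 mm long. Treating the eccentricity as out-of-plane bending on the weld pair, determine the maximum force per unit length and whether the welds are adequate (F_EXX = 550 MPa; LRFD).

f_max ≈ 850 N/mm; NOT adequate

L_w = 2 × 335 = 670 mm; section modulus (unit throat) S = 2 × L²/6 = 37410 mm².
Direct shear f_v = P/L_w = 129×10³/670 = 192.5 N/mm.
Moment M = P × e = 129×10³ × 240 = 30960000 N·mm; bending f_b = M/S = 827.6 N/mm.
f_max = √(f_v² + f_b²) = √(192.5² + 827.6²) = 849.7 N/mm.
φr_n = 0.75 × 0.6 × 550 × (0.707 × 4) = 699.9 N/mm → NOT adequate.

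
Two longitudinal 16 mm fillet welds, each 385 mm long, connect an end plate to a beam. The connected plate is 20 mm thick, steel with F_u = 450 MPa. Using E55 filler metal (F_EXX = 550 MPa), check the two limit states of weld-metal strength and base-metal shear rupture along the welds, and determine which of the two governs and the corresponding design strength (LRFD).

t_e = 0.707 × 16 = 11.31 mm; L = 770 mm.
Weld metal: φR_n = 0.75 × 0.6 × 550 × 11.31 × 770 × 10⁻³ = 2156 kN.
Base metal (shear rupture): φR_n = 0.75 × 0.6 × 450 × 20 × 770 × 10⁻³ = 3118 kN.
Governing: weld metal.

φR_n ≈ 2160 kN (weld metal governs)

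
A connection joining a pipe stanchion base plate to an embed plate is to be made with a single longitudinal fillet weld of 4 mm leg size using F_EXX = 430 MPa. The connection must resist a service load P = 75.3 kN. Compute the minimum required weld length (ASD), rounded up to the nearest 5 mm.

L = 210 mm

Throat t_e = 0.707 × 4 = 2.828 mm.
r_n/Ω = (0.6 × 430 × 2.828) / 2.0 = 364.8 N/mm = 0.3648 kN/mm.
L_req = P / (r_n/Ω) = 75.3 / 0.3648 = 206.4 mm total.
Round up → use L = 210 mm.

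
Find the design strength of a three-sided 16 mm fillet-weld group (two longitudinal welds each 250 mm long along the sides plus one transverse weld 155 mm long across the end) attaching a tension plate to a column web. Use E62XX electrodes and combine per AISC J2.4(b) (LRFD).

E62XX → F_EXX = 620 MPa.
t_e = 0.707 × 16 = 11.31 mm.
R_nwl = 0.6 × 620 × 11.31 × 500 × 10⁻³ = 2104 kN (longitudinal, 2 welds).
R_nwt = 0.6 × 620 × 11.31 × 155 × 10⁻³ = 652.2 kN (transverse, base value).
(i) R_nwl + R_nwt = 2756 kN; (ii) 0.85 R_nwl + 1.5 R_nwt = 2767 kN.
R_n = max = 2767 kN [governs: (ii)]; φR_n = 2075 kN.

φR_n ≈ 2080 kN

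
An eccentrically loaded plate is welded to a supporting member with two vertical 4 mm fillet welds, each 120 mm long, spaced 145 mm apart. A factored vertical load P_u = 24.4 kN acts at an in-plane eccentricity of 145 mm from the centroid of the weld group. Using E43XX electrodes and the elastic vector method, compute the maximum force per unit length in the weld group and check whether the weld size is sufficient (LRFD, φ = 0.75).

f_max ≈ 300 N/mm; adequate

E43XX → F_EXX = 430 MPa.
Total weld length L_w = 240 mm. Treat welds as unit-width lines.
Polar moment about centroid: J = 2[d³/12 + d(b/2)²] = 2[120³/12 + 120×72.5²] = 1550000 mm³.
Direct shear f_v = P/L_w = 24.4×10³ / 240 = 101.7 N/mm (vertical).
Torsion M = P·e = 24.4×10³ × 145 = 3538000 N·mm.
Critical point at (x, y) = (72.5, 60) from centroid. f_tx = M·y/J = 137 N/mm; f_ty = M·x/J = 165.5 N/mm.
Resultant f_max = √[f_tx² + (f_v + f_ty)²] = √[137² + (101.7 + 165.5)²] = 300.3 N/mm.
Capacity per unit length: φr_n = 0.75 × 0.6 × 430 × (0.707 × 4) = 547.2 N/mm.
300.3 ≤ 547.2 → adequate.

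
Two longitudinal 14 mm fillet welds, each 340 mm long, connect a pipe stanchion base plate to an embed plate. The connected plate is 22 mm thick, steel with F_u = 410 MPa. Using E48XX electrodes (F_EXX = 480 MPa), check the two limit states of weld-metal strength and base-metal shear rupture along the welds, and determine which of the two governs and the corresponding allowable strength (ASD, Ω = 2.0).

t_e = 0.707 × 14 = 9.898 mm; L = 680 mm.
Weld metal: R_n/Ω = (1/2.0) × 0.6 × 480 × 9.898 × 680 × 10⁻³ = 969.2 kN.
Base metal (shear rupture): R_n/Ω = (1/2.0) × 0.6 × 410 × 22 × 680 × 10⁻³ = 1840 kN.
Governing: weld metal.

R_n/Ω ≈ 969 kN (weld metal governs)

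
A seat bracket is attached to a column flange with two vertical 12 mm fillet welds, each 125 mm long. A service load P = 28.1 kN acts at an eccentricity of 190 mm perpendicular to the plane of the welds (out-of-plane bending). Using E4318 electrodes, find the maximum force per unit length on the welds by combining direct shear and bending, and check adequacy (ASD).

E43XX → F_EXX = 430 MPa.
L_w = 2 × 125 = 250 mm; section modulus (unit throat) S = 2 × L²/6 = 5208 mm².
Direct shear f_v = P/L_w = 28.1×10³/250 = 112.4 N/mm.
Moment M = P × e = 28.1×10³ × 190 = 5339000 N·mm; bending f_b = M/S = 1025 N/mm.
f_max = √(f_v² + f_b²) = √(112.4² + 1025²) = 1031 N/mm.
r_n/Ω = (1/2.0) × 0.6 × 430 × (0.707 × 12) = 1094 N/mm → adequate.

f_max ≈ 1030 N/mm; adequate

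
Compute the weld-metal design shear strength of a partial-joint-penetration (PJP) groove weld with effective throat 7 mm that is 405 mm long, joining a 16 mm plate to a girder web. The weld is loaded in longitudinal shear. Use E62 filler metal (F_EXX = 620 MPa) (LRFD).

φR_n ≈ 791 kN

Effective throat (given) t_e = 7 mm.
A_we = 7 × 405 = 2835 mm².
F_nw = 0.6 F_EXX = 372 MPa.
φR_n = 0.75 × 372 × 2835 × 10⁻³ = 791 kN.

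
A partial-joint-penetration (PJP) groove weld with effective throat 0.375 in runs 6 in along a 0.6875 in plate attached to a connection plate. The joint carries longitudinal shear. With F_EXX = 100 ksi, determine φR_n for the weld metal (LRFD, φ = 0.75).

Effective throat (given) t_e = 0.375 in.
A_we = 0.375 × 6 = 2.25 in².
F_nw = 0.6 F_EXX = 60 ksi.
φR_n = 0.75 × 60 × 2.25 = 101.2 kip.

φR_n ≈ 101 kip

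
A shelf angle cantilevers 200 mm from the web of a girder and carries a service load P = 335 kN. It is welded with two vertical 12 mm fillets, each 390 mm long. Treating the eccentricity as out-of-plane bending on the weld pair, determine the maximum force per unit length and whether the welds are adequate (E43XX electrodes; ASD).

f_max ≈ 1390 N/mm; NOT adequate

E43XX → F_EXX = 430 MPa.
L_w = 2 × 390 = 780 mm; section modulus (unit throat) S = 2 × L²/6 = 50700 mm².
Direct shear f_v = P/L_w = 335×10³/780 = 429.5 N/mm.
Moment M = P × e = 335×10³ × 200 = 67000000 N·mm; bending f_b = M/S = 1321 N/mm.
f_max = √(f_v² + f_b²) = √(429.5² + 1321²) = 1390 N/mm.
r_n/Ω = (1/2.0) × 0.6 × 430 × (0.707 × 12) = 1094 N/mm → NOT adequate.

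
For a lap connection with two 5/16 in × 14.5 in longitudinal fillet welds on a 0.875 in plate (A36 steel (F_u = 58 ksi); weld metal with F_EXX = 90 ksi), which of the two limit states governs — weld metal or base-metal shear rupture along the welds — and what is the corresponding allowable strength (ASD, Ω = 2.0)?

R_n/Ω ≈ 173 kips (weld metal governs)

t_e = 0.707 × 0.3125 = 0.2209 in; L = 29 in.
Weld metal: R_n/Ω = (1/2.0) × 0.6 × 90 × 0.2209 × 29 = 173 kips.
Base metal (shear rupture): R_n/Ω = (1/2.0) × 0.6 × 58 × 0.875 × 29 = 441.5 kips.
Governing: weld metal.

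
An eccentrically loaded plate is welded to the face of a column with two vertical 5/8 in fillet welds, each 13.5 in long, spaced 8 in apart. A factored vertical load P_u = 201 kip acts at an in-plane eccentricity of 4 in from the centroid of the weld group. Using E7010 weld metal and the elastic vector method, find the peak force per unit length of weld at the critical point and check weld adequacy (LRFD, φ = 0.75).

f_max ≈ 13 kip/in; adequate

E70XX → F_EXX = 70 ksi.
Total weld length L_w = 27 in. Treat welds as unit-width lines.
Polar moment about centroid: J = 2[d³/12 + d(b/2)²] = 2[13.5³/12 + 13.5×4²] = 842.1 in³.
Direct shear f_v = P/L_w = 201 / 27 = 7.444 kip/in (vertical).
Torsion M = P·e = 201 × 4 = 804 kip·in.
Critical point at (x, y) = (4, 6.75) from centroid. f_tx = M·y/J = 6.445 kip/in; f_ty = M·x/J = 3.819 kip/in.
Resultant f_max = √[f_tx² + (f_v + f_ty)²] = √[6.445² + (7.444 + 3.819)²] = 12.98 kip/in.
Capacity per unit length: φr_n = 0.75 × 0.6 × 70 × (0.707 × 0.625) = 13.92 kip/in.
12.98 ≤ 13.92 → adequate.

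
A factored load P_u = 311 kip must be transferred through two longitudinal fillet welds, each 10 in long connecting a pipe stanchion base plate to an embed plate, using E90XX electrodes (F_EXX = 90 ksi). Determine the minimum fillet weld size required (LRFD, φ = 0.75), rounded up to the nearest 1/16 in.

w = 9/16 in

Total weld length L = 20 in.
Required throat t_e = P_u / (φ × 0.6 F_EXX × L) = 311 / (0.75 × 0.6 × 90 × 20) = 0.384 in.
Required leg w = t_e / 0.707 = 0.5431 in → use 9/16 in.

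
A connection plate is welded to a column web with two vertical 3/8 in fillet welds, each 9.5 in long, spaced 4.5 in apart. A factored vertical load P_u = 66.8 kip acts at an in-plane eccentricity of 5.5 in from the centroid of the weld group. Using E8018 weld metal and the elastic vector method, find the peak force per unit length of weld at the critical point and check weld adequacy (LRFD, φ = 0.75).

E80XX → F_EXX = 80 ksi.
Total weld length L_w = 19 in. Treat welds as unit-width lines.
Polar moment about centroid: J = 2[d³/12 + d(b/2)²] = 2[9.5³/12 + 9.5×2.25²] = 239.1 in³.
Direct shear f_v = P/L_w = 66.8 / 19 = 3.516 kip/in (vertical).
Torsion M = P·e = 66.8 × 5.5 = 367.4 kip·in.
Critical point at (x, y) = (2.25, 4.75) from centroid. f_tx = M·y/J = 7.299 kip/in; f_ty = M·x/J = 3.458 kip/in.
Resultant f_max = √[f_tx² + (f_v + f_ty)²] = √[7.299² + (3.516 + 3.458)²] = 10.09 kip/in.
Capacity per unit length: φr_n = 0.75 × 0.6 × 80 × (0.707 × 0.375) = 9.544 kip/in.
10.09 > 9.544 → NOT adequate.

f_max ≈ 10.1 kip/in; NOT adequate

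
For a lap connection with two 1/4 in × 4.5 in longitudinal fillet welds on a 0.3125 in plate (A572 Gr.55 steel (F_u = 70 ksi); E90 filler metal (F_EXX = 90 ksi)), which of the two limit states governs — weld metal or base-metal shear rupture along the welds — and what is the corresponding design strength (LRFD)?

φR_n ≈ 64.4 kips (weld metal governs)

t_e = 0.707 × 0.25 = 0.1767 in; L = 9 in.
Weld metal: φR_n = 0.75 × 0.6 × 90 × 0.1767 × 9 = 64.43 kips.
Base metal (shear rupture): φR_n = 0.75 × 0.6 × 70 × 0.3125 × 9 = 88.59 kips.
Governing: weld metal.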